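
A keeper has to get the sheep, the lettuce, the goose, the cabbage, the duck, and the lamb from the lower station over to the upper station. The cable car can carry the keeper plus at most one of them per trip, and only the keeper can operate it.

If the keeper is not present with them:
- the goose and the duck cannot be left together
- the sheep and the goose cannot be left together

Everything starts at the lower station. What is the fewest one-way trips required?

Counting alone: the keeper can take at most 1 across per trip to the upper station, so moving all 6 needs at least 6 loaded trips out, with a return between consecutive ones — at least 11 crossings.
The safety rule pushes this higher. Following every safe sequence of crossings, the most of the 6 that can be at the upper station as the cable car arrives there on crossing 11 is 5 — never all 6.
So no plan with fewer than 13 crossings exists, and this one achieves 13:
1. Keeper goes to the upper station with the goose.
2. Keeper goes back to the lower station alone.
3. Keeper goes to the upper station with the sheep.
4. Keeper goes back to the lower station with the goose.
5. Keeper goes to the upper station with the duck.
6. Keeper goes back to the lower station alone.
7. Keeper goes to the upper station with the lettuce.
8. Keeper goes back to the lower station alone.
9. Keeper goes to the upper station with the cabbage.
10. Keeper goes back to the lower station alone.
11. Keeper goes to the upper station with the lamb.
12. Keeper goes back to the lower station alone.
13. Keeper goes to the upper station with the goose.

13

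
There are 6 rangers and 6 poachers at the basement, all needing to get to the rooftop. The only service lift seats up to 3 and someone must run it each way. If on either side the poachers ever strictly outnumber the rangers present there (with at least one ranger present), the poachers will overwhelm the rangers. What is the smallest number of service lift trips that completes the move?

Following every safe sequence of crossings from the start, the most of the 12 that can be at the rooftop as the service lift arrives there on crossings 1, 3, 5 is 3, 5, 6 respectively; the best ever achieved is 6 of 12.
From crossing 7 on, no configuration arises that was not already reachable earlier: only 17 distinct safe configurations (who is on which side, and where the service lift is) can ever be reached, none of them has everyone across, and every continuation just revisits them. They are: 0 rangers + 0 poachers across (service lift back at the start); 0 rangers + 1 poacher across (service lift there); 0 rangers + 1 poacher across (service lift back at the start); 0 rangers + 2 poachers across (service lift there); 0 rangers + 2 poachers across (service lift back at the start); 0 rangers + 3 poachers across (service lift there); 0 rangers + 3 poachers across (service lift back at the start); 0 rangers + 4 poachers across (service lift there); 0 rangers + 4 poachers across (service lift back at the start); 0 rangers + 5 poachers across (service lift there); 0 rangers + 5 poachers across (service lift back at the start); 0 rangers + 6 poachers across (service lift there); 1 ranger + 1 poacher across (service lift there); 1 ranger + 1 poacher across (service lift back at the start); 2 rangers + 2 poachers across (service lift there); 2 rangers + 2 poachers across (service lift back at the start); 3 rangers + 3 poachers across (service lift there). So no valid plan exists.

impossible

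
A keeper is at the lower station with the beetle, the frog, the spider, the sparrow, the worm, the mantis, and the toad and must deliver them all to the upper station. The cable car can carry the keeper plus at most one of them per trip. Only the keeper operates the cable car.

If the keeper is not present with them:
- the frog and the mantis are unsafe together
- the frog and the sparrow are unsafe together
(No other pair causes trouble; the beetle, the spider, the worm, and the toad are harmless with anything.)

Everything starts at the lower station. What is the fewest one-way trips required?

Counting alone: the keeper can take at most 1 across per trip to the upper station, so moving all 7 needs at least 7 loaded trips out, with a return between consecutive ones — at least 13 crossings.
The safety rule pushes this higher. Following every safe sequence of crossings, the most of the 7 that can be at the upper station as the cable car arrives there on crossing 13 is 6 — never all 7.
So no plan with fewer than 15 crossings exists, and this one achieves 15:
1. Keeper goes to the upper station with the frog.  [the lower station: the beetle, the mantis, the sparrow, the spider, the toad, the worm | the upper station: the frog]
2. Keeper goes back to the lower station alone.  [the lower station: the beetle, the mantis, the sparrow, the spider, the toad, the worm | the upper station: the frog]
3. Keeper goes to the upper station with the beetle.  [the lower station: the mantis, the sparrow, the spider, the toad, the worm | the upper station: the beetle, the frog]
4. Keeper goes back to the lower station alone.  [the lower station: the mantis, the sparrow, the spider, the toad, the worm | the upper station: the beetle, the frog]
5. Keeper goes to the upper station with the spider.  [the lower station: the mantis, the sparrow, the toad, the worm | the upper station: the beetle, the frog, the spider]
6. Keeper goes back to the lower station alone.  [the lower station: the mantis, the sparrow, the toad, the worm | the upper station: the beetle, the frog, the spider]
7. Keeper goes to the upper station with the sparrow.  [the lower station: the mantis, the toad, the worm | the upper station: the beetle, the frog, the sparrow, the spider]
8. Keeper goes back to the lower station with the frog.  [the lower station: the frog, the mantis, the toad, the worm | the upper station: the beetle, the sparrow, the spider]
9. Keeper goes to the upper station with the mantis.  [the lower station: the frog, the toad, the worm | the upper station: the beetle, the mantis, the sparrow, the spider]
10. Keeper goes back to the lower station alone.  [the lower station: the frog, the toad, the worm | the upper station: the beetle, the mantis, the sparrow, the spider]
11. Keeper goes to the upper station with the worm.  [the lower station: the frog, the toad | the upper station: the beetle, the mantis, the sparrow, the spider, the worm]
12. Keeper goes back to the lower station alone.  [the lower station: the frog, the toad | the upper station: the beetle, the mantis, the sparrow, the spider, the worm]
13. Keeper goes to the upper station with the toad.  [the lower station: the frog | the upper station: the beetle, the mantis, the sparrow, the spider, the toad, the worm]
14. Keeper goes back to the lower station alone.  [the lower station: the frog | the upper station: the beetle, the mantis, the sparrow, the spider, the toad, the worm]
15. Keeper goes to the upper station with the frog.  [the lower station: — | the upper station: the beetle, the frog, the mantis, the sparrow, the spider, the toad, the worm]

15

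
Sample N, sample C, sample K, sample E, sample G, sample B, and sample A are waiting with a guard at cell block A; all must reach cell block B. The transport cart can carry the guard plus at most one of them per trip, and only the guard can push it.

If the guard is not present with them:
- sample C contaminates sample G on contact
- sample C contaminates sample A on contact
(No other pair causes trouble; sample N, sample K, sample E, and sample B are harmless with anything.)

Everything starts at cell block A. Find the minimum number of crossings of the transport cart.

Counting alone: the guard can take at most 1 across per trip to cell block B, so moving all 7 needs at least 7 loaded trips out, with a return between consecutive ones — at least 13 crossings.
The safety rule pushes this higher. Following every safe sequence of crossings, the most of the 7 that can be at cell block B as the transport cart arrives there on crossing 13 is 6 — never all 7.
So no plan with fewer than 15 crossings exists, and this one achieves 15:
1. Guard goes to cell block B with sample C.
2. Guard goes back to cell block A alone.
3. Guard goes to cell block B with sample N.
4. Guard goes back to cell block A alone.
5. Guard goes to cell block B with sample K.
6. Guard goes back to cell block A alone.
7. Guard goes to cell block B with sample E.
8. Guard goes back to cell block A alone.
9. Guard goes to cell block B with sample G.
10. Guard goes back to cell block A with sample C.
11. Guard goes to cell block B with sample A.
12. Guard goes back to cell block A alone.
13. Guard goes to cell block B with sample B.
14. Guard goes back to cell block A alone.
15. Guard goes to cell block B with sample C.

15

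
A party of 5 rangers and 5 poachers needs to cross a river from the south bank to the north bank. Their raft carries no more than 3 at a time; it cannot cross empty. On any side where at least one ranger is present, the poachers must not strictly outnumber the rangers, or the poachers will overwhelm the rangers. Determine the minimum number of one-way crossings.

Counting alone: each trip to the north bank takes at most 3 across and each return brings at least 1 back, so after t trips out (and t−1 returns) at most 3t − (t−1) of the 10 are across; that first reaches 10 at t = 5, so at least 9 crossings are needed.
The safety rule pushes this higher. Following every safe sequence of crossings, the most of the 10 that can be at the north bank as the raft arrives there on crossing 9 is 9 — never all 10.
So no plan with fewer than 11 crossings exists, and this one achieves 11:
1. 2 poachers → the north bank.  (the south bank: 5R 3P; the north bank: 0R 2P)
2. 1 poacher ← the south bank.  (the south bank: 5R 4P; the north bank: 0R 1P)
3. 3 poachers → the north bank.  (the south bank: 5R 1P; the north bank: 0R 4P)
4. 1 poacher ← the south bank.  (the south bank: 5R 2P; the north bank: 0R 3P)
5. 3 rangers → the north bank.  (the south bank: 2R 2P; the north bank: 3R 3P)
6. 1 ranger and 1 poacher ← the south bank.  (the south bank: 3R 3P; the north bank: 2R 2P)
7. 3 rangers → the north bank.  (the south bank: 0R 3P; the north bank: 5R 2P)
8. 1 poacher ← the south bank.  (the south bank: 0R 4P; the north bank: 5R 1P)
9. 2 poachers → the north bank.  (the south bank: 0R 2P; the north bank: 5R 3P)
10. 1 poacher ← the south bank.  (the south bank: 0R 3P; the north bank: 5R 2P)
11. 3 poachers → the north bank.  (the south bank: 0R 0P; the north bank: 5R 5P)

11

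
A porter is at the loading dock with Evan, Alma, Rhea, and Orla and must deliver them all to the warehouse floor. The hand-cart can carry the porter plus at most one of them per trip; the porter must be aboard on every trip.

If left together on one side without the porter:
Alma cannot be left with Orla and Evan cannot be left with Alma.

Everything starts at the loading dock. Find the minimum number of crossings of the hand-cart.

9

Counting alone: the porter can take at most 1 across per trip to the warehouse floor, so moving all 4 needs at least 4 loaded trips out, with a return between consecutive ones — at least 7 crossings.
The safety rule pushes this higher. Following every safe sequence of crossings, the most of the 4 that can be at the warehouse floor as the hand-cart arrives there on crossing 7 is 3 — never all 4.
So no plan with fewer than 9 crossings exists, and this one achieves 9:
1. Porter goes to the warehouse floor with Alma.
2. Porter goes back to the loading dock alone.
3. Porter goes to the warehouse floor with Evan.
4. Porter goes back to the loading dock with Alma.
5. Porter goes to the warehouse floor with Orla.
6. Porter goes back to the loading dock alone.
7. Porter goes to the warehouse floor with Rhea.
8. Porter goes back to the loading dock alone.
9. Porter goes to the warehouse floor with Alma.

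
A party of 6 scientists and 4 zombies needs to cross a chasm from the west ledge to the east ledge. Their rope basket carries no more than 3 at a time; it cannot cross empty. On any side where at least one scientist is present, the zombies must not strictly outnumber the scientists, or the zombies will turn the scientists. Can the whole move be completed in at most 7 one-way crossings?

No

Counting alone: each trip to the east ledge takes at most 3 across and each return brings at least 1 back, so after t trips out (and t−1 returns) at most 3t − (t−1) of the 10 are across; that first reaches 10 at t = 5, so at least 9 crossings are needed.
Since 7 < 9, 7 crossings cannot be enough. (The shortest complete plan in fact takes 9:)
1. 2 zombies → the east ledge.  (the west ledge: 6S 2Z; the east ledge: 0S 2Z)
2. 1 zombie ← the west ledge.  (the west ledge: 6S 3Z; the east ledge: 0S 1Z)
3. 3 zombies → the east ledge.  (the west ledge: 6S 0Z; the east ledge: 0S 4Z)
4. 1 zombie ← the west ledge.  (the west ledge: 6S 1Z; the east ledge: 0S 3Z)
5. 3 scientists → the east ledge.  (the west ledge: 3S 1Z; the east ledge: 3S 3Z)
6. 1 zombie ← the west ledge.  (the west ledge: 3S 2Z; the east ledge: 3S 2Z)
7. 1 scientist and 2 zombies → the east ledge.  (the west ledge: 2S 0Z; the east ledge: 4S 4Z)
8. 1 zombie ← the west ledge.  (the west ledge: 2S 1Z; the east ledge: 4S 3Z)
9. 2 scientists and 1 zombie → the east ledge.  (the west ledge: 0S 0Z; the east ledge: 6S 4Z)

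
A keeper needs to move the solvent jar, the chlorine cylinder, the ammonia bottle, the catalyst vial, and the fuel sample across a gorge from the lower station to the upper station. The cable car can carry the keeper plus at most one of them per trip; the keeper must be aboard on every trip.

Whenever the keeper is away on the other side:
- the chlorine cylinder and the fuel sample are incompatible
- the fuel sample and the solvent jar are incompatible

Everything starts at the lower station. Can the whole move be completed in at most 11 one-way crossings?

Yes — this plan uses 11 crossings (≤ 11):
1. Keeper goes to the upper station with the fuel sample.  [the lower station: the ammonia bottle, the catalyst vial, the chlorine cylinder, the solvent jar | the upper station: the fuel sample]
2. Keeper goes back to the lower station alone.  [the lower station: the ammonia bottle, the catalyst vial, the chlorine cylinder, the solvent jar | the upper station: the fuel sample]
3. Keeper goes to the upper station with the solvent jar.  [the lower station: the ammonia bottle, the catalyst vial, the chlorine cylinder | the upper station: the fuel sample, the solvent jar]
4. Keeper goes back to the lower station with the fuel sample.  [the lower station: the ammonia bottle, the catalyst vial, the chlorine cylinder, the fuel sample | the upper station: the solvent jar]
5. Keeper goes to the upper station with the chlorine cylinder.  [the lower station: the ammonia bottle, the catalyst vial, the fuel sample | the upper station: the chlorine cylinder, the solvent jar]
6. Keeper goes back to the lower station alone.  [the lower station: the ammonia bottle, the catalyst vial, the fuel sample | the upper station: the chlorine cylinder, the solvent jar]
7. Keeper goes to the upper station with the ammonia bottle.  [the lower station: the catalyst vial, the fuel sample | the upper station: the ammonia bottle, the chlorine cylinder, the solvent jar]
8. Keeper goes back to the lower station alone.  [the lower station: the catalyst vial, the fuel sample | the upper station: the ammonia bottle, the chlorine cylinder, the solvent jar]
9. Keeper goes to the upper station with the catalyst vial.  [the lower station: the fuel sample | the upper station: the ammonia bottle, the catalyst vial, the chlorine cylinder, the solvent jar]
10. Keeper goes back to the lower station alone.  [the lower station: the fuel sample | the upper station: the ammonia bottle, the catalyst vial, the chlorine cylinder, the solvent jar]
11. Keeper goes to the upper station with the fuel sample.  [the lower station: — | the upper station: the ammonia bottle, the catalyst vial, the chlorine cylinder, the fuel sample, the solvent jar]

Yes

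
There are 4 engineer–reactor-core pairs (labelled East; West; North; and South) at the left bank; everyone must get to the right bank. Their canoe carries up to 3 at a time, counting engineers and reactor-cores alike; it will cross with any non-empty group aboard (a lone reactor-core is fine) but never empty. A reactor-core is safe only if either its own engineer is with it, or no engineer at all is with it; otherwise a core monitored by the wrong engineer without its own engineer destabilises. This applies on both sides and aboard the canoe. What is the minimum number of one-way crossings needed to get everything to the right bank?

9

Counting alone: each trip to the right bank takes at most 3 across and each return brings at least 1 back, so after t trips out (and t−1 returns) at most 3t − (t−1) of the 8 are across; that first reaches 8 at t = 4, so at least 7 crossings are needed.
The safety rule pushes this higher. Following every safe sequence of crossings, the most of the 8 that can be at the right bank as the canoe arrives there on crossing 7 is 7 — never all 8.
So no plan with fewer than 9 crossings exists, and this one achieves 9:
1. engineer East and reactor-core East cross → the right bank.
2. engineer East crosses ← the left bank.
3. engineer East, engineer West, and reactor-core West cross → the right bank.
4. engineer East and reactor-core East cross ← the left bank.
5. engineer East, engineer North, and engineer South cross → the right bank.
6. reactor-core West crosses ← the left bank.
7. reactor-core East and reactor-core West cross → the right bank.
8. reactor-core East crosses ← the left bank.
9. reactor-core East, reactor-core North, and reactor-core South cross → the right bank.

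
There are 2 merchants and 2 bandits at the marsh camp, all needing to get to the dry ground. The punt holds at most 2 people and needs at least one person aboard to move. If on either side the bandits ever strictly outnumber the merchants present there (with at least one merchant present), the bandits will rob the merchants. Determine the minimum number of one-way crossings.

Counting alone: each trip to the dry ground takes at most 2 across and each return brings at least 1 back, so after t trips out (and t−1 returns) at most 2t − (t−1) of the 4 are across; that first reaches 4 at t = 3, so at least 5 crossings are needed.
The plan below uses exactly 5 crossings, so it is optimal:
1. 2 bandits → the dry ground.  (the marsh camp: 2M 0B; the dry ground: 0M 2B)
2. 1 bandit ← the marsh camp.  (the marsh camp: 2M 1B; the dry ground: 0M 1B)
3. 2 merchants → the dry ground.  (the marsh camp: 0M 1B; the dry ground: 2M 1B)
4. 1 bandit ← the marsh camp.  (the marsh camp: 0M 2B; the dry ground: 2M 0B)
5. 2 bandits → the dry ground.  (the marsh camp: 0M 0B; the dry ground: 2M 2B)

5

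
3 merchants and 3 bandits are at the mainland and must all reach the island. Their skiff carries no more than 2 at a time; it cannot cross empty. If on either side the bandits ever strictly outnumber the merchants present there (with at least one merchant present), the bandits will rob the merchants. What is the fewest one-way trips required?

11

Counting alone: each trip to the island takes at most 2 across and each return brings at least 1 back, so after t trips out (and t−1 returns) at most 2t − (t−1) of the 6 are across; that first reaches 6 at t = 5, so at least 9 crossings are needed.
The safety rule pushes this higher. Following every safe sequence of crossings, the most of the 6 that can be at the island as the skiff arrives there on crossing 9 is 5 — never all 6.
So no plan with fewer than 11 crossings exists, and this one achieves 11:
1. 2 bandits → the island.  (the mainland: 3M 1B; the island: 0M 2B)
2. 1 bandit ← the mainland.  (the mainland: 3M 2B; the island: 0M 1B)
3. 2 bandits → the island.  (the mainland: 3M 0B; the island: 0M 3B)
4. 1 bandit ← the mainland.  (the mainland: 3M 1B; the island: 0M 2B)
5. 2 merchants → the island.  (the mainland: 1M 1B; the island: 2M 2B)
6. 1 merchant and 1 bandit ← the mainland.  (the mainland: 2M 2B; the island: 1M 1B)
7. 2 merchants → the island.  (the mainland: 0M 2B; the island: 3M 1B)
8. 1 bandit ← the mainland.  (the mainland: 0M 3B; the island: 3M 0B)
9. 2 bandits → the island.  (the mainland: 0M 1B; the island: 3M 2B)
10. 1 bandit ← the mainland.  (the mainland: 0M 2B; the island: 3M 1B)
11. 2 bandits → the island.  (the mainland: 0M 0B; the island: 3M 3B)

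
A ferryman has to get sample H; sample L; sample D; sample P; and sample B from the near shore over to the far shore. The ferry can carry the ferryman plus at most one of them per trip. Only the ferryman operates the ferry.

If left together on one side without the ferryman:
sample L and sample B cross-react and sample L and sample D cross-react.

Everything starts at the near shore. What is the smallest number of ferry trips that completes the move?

11

Counting alone: the ferryman can take at most 1 across per trip to the far shore, so moving all 5 needs at least 5 loaded trips out, with a return between consecutive ones — at least 9 crossings.
The safety rule pushes this higher. Following every safe sequence of crossings, the most of the 5 that can be at the far shore as the ferry arrives there on crossing 9 is 4 — never all 5.
So no plan with fewer than 11 crossings exists, and this one achieves 11:
1. Ferryman goes to the far shore with sample L.  [the near shore: sample B, sample D, sample H, sample P | the far shore: sample L]
2. Ferryman goes back to the near shore alone.  [the near shore: sample B, sample D, sample H, sample P | the far shore: sample L]
3. Ferryman goes to the far shore with sample H.  [the near shore: sample B, sample D, sample P | the far shore: sample H, sample L]
4. Ferryman goes back to the near shore alone.  [the near shore: sample B, sample D, sample P | the far shore: sample H, sample L]
5. Ferryman goes to the far shore with sample D.  [the near shore: sample B, sample P | the far shore: sample D, sample H, sample L]
6. Ferryman goes back to the near shore with sample L.  [the near shore: sample B, sample L, sample P | the far shore: sample D, sample H]
7. Ferryman goes to the far shore with sample B.  [the near shore: sample L, sample P | the far shore: sample B, sample D, sample H]
8. Ferryman goes back to the near shore alone.  [the near shore: sample L, sample P | the far shore: sample B, sample D, sample H]
9. Ferryman goes to the far shore with sample P.  [the near shore: sample L | the far shore: sample B, sample D, sample H, sample P]
10. Ferryman goes back to the near shore alone.  [the near shore: sample L | the far shore: sample B, sample D, sample H, sample P]
11. Ferryman goes to the far shore with sample L.  [the near shore: — | the far shore: sample B, sample D, sample H, sample L, sample P]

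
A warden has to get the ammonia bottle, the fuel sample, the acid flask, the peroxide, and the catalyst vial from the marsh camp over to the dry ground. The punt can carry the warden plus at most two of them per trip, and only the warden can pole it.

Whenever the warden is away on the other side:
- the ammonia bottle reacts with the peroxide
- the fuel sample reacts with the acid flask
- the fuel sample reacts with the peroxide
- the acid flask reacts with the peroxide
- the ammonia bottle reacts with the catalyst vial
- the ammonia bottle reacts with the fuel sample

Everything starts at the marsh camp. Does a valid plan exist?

No

Whatever the first load, the items left behind include a forbidden pair without the warden. No opening move is safe, so no plan exists.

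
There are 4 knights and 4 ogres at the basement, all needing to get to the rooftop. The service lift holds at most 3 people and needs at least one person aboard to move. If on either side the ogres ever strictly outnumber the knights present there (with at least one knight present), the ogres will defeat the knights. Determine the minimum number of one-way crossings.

9

Counting alone: each trip to the rooftop takes at most 3 across and each return brings at least 1 back, so after t trips out (and t−1 returns) at most 3t − (t−1) of the 8 are across; that first reaches 8 at t = 4, so at least 7 crossings are needed.
The safety rule pushes this higher. Following every safe sequence of crossings, the most of the 8 that can be at the rooftop as the service lift arrives there on crossing 7 is 7 — never all 8.
So no plan with fewer than 9 crossings exists, and this one achieves 9:
1. 2 ogres → the rooftop.  (the basement: 4K 2O; the rooftop: 0K 2O)
2. 1 ogre ← the basement.  (the basement: 4K 3O; the rooftop: 0K 1O)
3. 3 ogres → the rooftop.  (the basement: 4K 0O; the rooftop: 0K 4O)
4. 1 ogre ← the basement.  (the basement: 4K 1O; the rooftop: 0K 3O)
5. 3 knights → the rooftop.  (the basement: 1K 1O; the rooftop: 3K 3O)
6. 1 knight and 1 ogre ← the basement.  (the basement: 2K 2O; the rooftop: 2K 2O)
7. 2 knights → the rooftop.  (the basement: 0K 2O; the rooftop: 4K 2O)
8. 1 ogre ← the basement.  (the basement: 0K 3O; the rooftop: 4K 1O)
9. 3 ogres → the rooftop.  (the basement: 0K 0O; the rooftop: 4K 4O)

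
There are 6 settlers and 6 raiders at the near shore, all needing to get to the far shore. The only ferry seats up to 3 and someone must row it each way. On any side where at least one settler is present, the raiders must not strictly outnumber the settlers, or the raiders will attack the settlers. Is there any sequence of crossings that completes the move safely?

No

Following every safe sequence of crossings from the start, the most of the 12 that can be at the far shore as the ferry arrives there on crossings 1, 3, 5 is 3, 5, 6 respectively; the best ever achieved is 6 of 12.
From crossing 7 on, no configuration arises that was not already reachable earlier: only 17 distinct safe configurations (who is on which side, and where the ferry is) can ever be reached, none of them has everyone across, and every continuation just revisits them. They are: 0 settlers + 0 raiders across (ferry back at the start); 0 settlers + 1 raider across (ferry there); 0 settlers + 1 raider across (ferry back at the start); 0 settlers + 2 raiders across (ferry there); 0 settlers + 2 raiders across (ferry back at the start); 0 settlers + 3 raiders across (ferry there); 0 settlers + 3 raiders across (ferry back at the start); 0 settlers + 4 raiders across (ferry there); 0 settlers + 4 raiders across (ferry back at the start); 0 settlers + 5 raiders across (ferry there); 0 settlers + 5 raiders across (ferry back at the start); 0 settlers + 6 raiders across (ferry there); 1 settler + 1 raider across (ferry there); 1 settler + 1 raider across (ferry back at the start); 2 settlers + 2 raiders across (ferry there); 2 settlers + 2 raiders across (ferry back at the start); 3 settlers + 3 raiders across (ferry there). So no valid plan exists.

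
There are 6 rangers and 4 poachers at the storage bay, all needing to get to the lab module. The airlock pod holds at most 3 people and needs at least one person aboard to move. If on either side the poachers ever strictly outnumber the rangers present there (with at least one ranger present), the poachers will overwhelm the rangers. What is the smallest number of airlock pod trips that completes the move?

9

Counting alone: each trip to the lab module takes at most 3 across and each return brings at least 1 back, so after t trips out (and t−1 returns) at most 3t − (t−1) of the 10 are across; that first reaches 10 at t = 5, so at least 9 crossings are needed.
The plan below uses exactly 9 crossings, so it is optimal:
1. 2 poachers → the lab module.  (the storage bay: 6R 2P; the lab module: 0R 2P)
2. 1 poacher ← the storage bay.  (the storage bay: 6R 3P; the lab module: 0R 1P)
3. 3 poachers → the lab module.  (the storage bay: 6R 0P; the lab module: 0R 4P)
4. 1 poacher ← the storage bay.  (the storage bay: 6R 1P; the lab module: 0R 3P)
5. 3 rangers → the lab module.  (the storage bay: 3R 1P; the lab module: 3R 3P)
6. 1 poacher ← the storage bay.  (the storage bay: 3R 2P; the lab module: 3R 2P)
7. 1 ranger and 2 poachers → the lab module.  (the storage bay: 2R 0P; the lab module: 4R 4P)
8. 1 poacher ← the storage bay.  (the storage bay: 2R 1P; the lab module: 4R 3P)
9. 2 rangers and 1 poacher → the lab module.  (the storage bay: 0R 0P; the lab module: 6R 4P)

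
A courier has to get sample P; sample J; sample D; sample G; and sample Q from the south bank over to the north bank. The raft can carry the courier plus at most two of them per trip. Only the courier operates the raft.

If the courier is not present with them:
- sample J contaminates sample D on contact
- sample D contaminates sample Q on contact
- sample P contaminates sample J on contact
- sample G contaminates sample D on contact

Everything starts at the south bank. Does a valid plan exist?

Yes

1. Courier goes to the north bank with sample D and sample P.
2. Courier goes back to the south bank alone.
3. Courier goes to the north bank with sample G and sample Q.
4. Courier goes back to the south bank with sample D.
5. Courier goes to the north bank with sample D and sample J.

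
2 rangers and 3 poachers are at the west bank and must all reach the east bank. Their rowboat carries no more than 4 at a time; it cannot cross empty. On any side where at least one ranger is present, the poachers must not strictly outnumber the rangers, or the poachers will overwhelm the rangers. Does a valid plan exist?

No

The poachers already outnumber the rangers at the west bank before anyone moves, so the starting position itself is disallowed.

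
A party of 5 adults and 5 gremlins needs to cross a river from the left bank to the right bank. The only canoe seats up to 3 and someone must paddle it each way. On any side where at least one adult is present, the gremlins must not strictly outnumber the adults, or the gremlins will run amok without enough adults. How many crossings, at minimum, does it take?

11

Counting alone: each trip to the right bank takes at most 3 across and each return brings at least 1 back, so after t trips out (and t−1 returns) at most 3t − (t−1) of the 10 are across; that first reaches 10 at t = 5, so at least 9 crossings are needed.
The safety rule pushes this higher. Following every safe sequence of crossings, the most of the 10 that can be at the right bank as the canoe arrives there on crossing 9 is 9 — never all 10.
So no plan with fewer than 11 crossings exists, and this one achieves 11:
1. 2 gremlins → the right bank.  (the left bank: 5A 3G; the right bank: 0A 2G)
2. 1 gremlin ← the left bank.  (the left bank: 5A 4G; the right bank: 0A 1G)
3. 3 gremlins → the right bank.  (the left bank: 5A 1G; the right bank: 0A 4G)
4. 1 gremlin ← the left bank.  (the left bank: 5A 2G; the right bank: 0A 3G)
5. 3 adults → the right bank.  (the left bank: 2A 2G; the right bank: 3A 3G)
6. 1 adult and 1 gremlin ← the left bank.  (the left bank: 3A 3G; the right bank: 2A 2G)
7. 3 adults → the right bank.  (the left bank: 0A 3G; the right bank: 5A 2G)
8. 1 gremlin ← the left bank.  (the left bank: 0A 4G; the right bank: 5A 1G)
9. 2 gremlins → the right bank.  (the left bank: 0A 2G; the right bank: 5A 3G)
10. 1 gremlin ← the left bank.  (the left bank: 0A 3G; the right bank: 5A 2G)
11. 3 gremlins → the right bank.  (the left bank: 0A 0G; the right bank: 5A 5G)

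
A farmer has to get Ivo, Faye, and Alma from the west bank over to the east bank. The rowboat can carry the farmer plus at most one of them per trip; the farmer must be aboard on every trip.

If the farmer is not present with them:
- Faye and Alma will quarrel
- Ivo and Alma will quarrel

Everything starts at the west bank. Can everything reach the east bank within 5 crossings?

Counting alone: the farmer can take at most 1 across per trip to the east bank, so moving all 3 needs at least 3 loaded trips out, with a return between consecutive ones — at least 5 crossings.
The safety rule pushes this higher. Following every safe sequence of crossings, the most of the 3 that can be at the east bank as the rowboat arrives there on crossing 5 is 2 — never all 3.
So the move cannot be finished within 5 crossings. (The shortest complete plan takes 7:)
1. Farmer goes to the east bank with Alma.  [the west bank: Faye, Ivo | the east bank: Alma]
2. Farmer goes back to the west bank alone.  [the west bank: Faye, Ivo | the east bank: Alma]
3. Farmer goes to the east bank with Ivo.  [the west bank: Faye | the east bank: Alma, Ivo]
4. Farmer goes back to the west bank with Alma.  [the west bank: Alma, Faye | the east bank: Ivo]
5. Farmer goes to the east bank with Faye.  [the west bank: Alma | the east bank: Faye, Ivo]
6. Farmer goes back to the west bank alone.  [the west bank: Alma | the east bank: Faye, Ivo]
7. Farmer goes to the east bank with Alma.  [the west bank: — | the east bank: Alma, Faye, Ivo]

No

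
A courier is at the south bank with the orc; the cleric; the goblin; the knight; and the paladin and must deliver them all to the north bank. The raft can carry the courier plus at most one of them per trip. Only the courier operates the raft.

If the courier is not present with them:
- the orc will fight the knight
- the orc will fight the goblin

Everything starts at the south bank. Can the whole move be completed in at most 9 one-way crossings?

No

Counting alone: the courier can take at most 1 across per trip to the north bank, so moving all 5 needs at least 5 loaded trips out, with a return between consecutive ones — at least 9 crossings.
The safety rule pushes this higher. Following every safe sequence of crossings, the most of the 5 that can be at the north bank as the raft arrives there on crossing 9 is 4 — never all 5.
So the move cannot be finished within 9 crossings. (The shortest complete plan takes 11:)
1. Courier goes to the north bank with the orc.
2. Courier goes back to the south bank alone.
3. Courier goes to the north bank with the cleric.
4. Courier goes back to the south bank alone.
5. Courier goes to the north bank with the goblin.
6. Courier goes back to the south bank with the orc.
7. Courier goes to the north bank with the knight.
8. Courier goes back to the south bank alone.
9. Courier goes to the north bank with the paladin.
10. Courier goes back to the south bank alone.
11. Courier goes to the north bank with the orc.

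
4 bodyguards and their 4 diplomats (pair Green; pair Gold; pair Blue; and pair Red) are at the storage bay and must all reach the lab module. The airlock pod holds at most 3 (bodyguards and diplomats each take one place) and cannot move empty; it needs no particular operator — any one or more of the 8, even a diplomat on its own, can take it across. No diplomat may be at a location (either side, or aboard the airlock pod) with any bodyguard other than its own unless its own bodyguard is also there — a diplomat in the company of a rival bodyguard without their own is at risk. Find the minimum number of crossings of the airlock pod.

Counting alone: each trip to the lab module takes at most 3 across and each return brings at least 1 back, so after t trips out (and t−1 returns) at most 3t − (t−1) of the 8 are across; that first reaches 8 at t = 4, so at least 7 crossings are needed.
The safety rule pushes this higher. Following every safe sequence of crossings, the most of the 8 that can be at the lab module as the airlock pod arrives there on crossing 7 is 7 — never all 8.
So no plan with fewer than 9 crossings exists, and this one achieves 9:
1. bodyguard Green and diplomat Green cross → the lab module.
2. bodyguard Green crosses ← the storage bay.
3. bodyguard Gold, bodyguard Green, and diplomat Gold cross → the lab module.
4. bodyguard Green and diplomat Green cross ← the storage bay.
5. bodyguard Blue, bodyguard Green, and bodyguard Red cross → the lab module.
6. diplomat Gold crosses ← the storage bay.
7. diplomat Gold and diplomat Green cross → the lab module.
8. diplomat Green crosses ← the storage bay.
9. diplomat Blue, diplomat Green, and diplomat Red cross → the lab module.

9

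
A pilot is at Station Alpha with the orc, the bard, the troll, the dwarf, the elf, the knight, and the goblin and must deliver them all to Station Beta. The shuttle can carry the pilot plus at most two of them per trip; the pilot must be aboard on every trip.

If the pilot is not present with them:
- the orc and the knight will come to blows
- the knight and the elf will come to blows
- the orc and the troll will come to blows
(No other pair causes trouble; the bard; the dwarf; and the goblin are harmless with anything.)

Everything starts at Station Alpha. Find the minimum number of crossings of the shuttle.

7

Counting alone: the pilot can take at most 2 across per trip to Station Beta, so moving all 7 needs at least 4 loaded trips out, with a return between consecutive ones — at least 7 crossings.
The plan below uses exactly 7 crossings, so it is optimal:
1. Pilot goes to Station Beta with the elf and the orc.  [Station Alpha: the bard, the dwarf, the goblin, the knight, the troll | Station Beta: the elf, the orc]
2. Pilot goes back to Station Alpha alone.  [Station Alpha: the bard, the dwarf, the goblin, the knight, the troll | Station Beta: the elf, the orc]
3. Pilot goes to Station Beta with the bard.  [Station Alpha: the dwarf, the goblin, the knight, the troll | Station Beta: the bard, the elf, the orc]
4. Pilot goes back to Station Alpha alone.  [Station Alpha: the dwarf, the goblin, the knight, the troll | Station Beta: the bard, the elf, the orc]
5. Pilot goes to Station Beta with the dwarf and the goblin.  [Station Alpha: the knight, the troll | Station Beta: the bard, the dwarf, the elf, the goblin, the orc]
6. Pilot goes back to Station Alpha alone.  [Station Alpha: the knight, the troll | Station Beta: the bard, the dwarf, the elf, the goblin, the orc]
7. Pilot goes to Station Beta with the knight and the troll.  [Station Alpha: — | Station Beta: the bard, the dwarf, the elf, the goblin, the knight, the orc, the troll]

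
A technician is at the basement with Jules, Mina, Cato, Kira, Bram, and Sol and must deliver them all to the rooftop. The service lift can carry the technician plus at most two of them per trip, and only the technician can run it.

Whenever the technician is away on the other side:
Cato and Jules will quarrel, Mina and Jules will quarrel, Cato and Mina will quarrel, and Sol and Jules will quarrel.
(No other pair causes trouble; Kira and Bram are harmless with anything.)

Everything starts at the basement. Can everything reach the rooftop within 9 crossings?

Yes — this plan uses 9 crossings (≤ 9):
1. Technician goes to the rooftop with Jules and Mina.
2. Technician goes back to the basement with Jules.
3. Technician goes to the rooftop with Jules and Kira.
4. Technician goes back to the basement with Jules.
5. Technician goes to the rooftop with Bram and Jules.
6. Technician goes back to the basement with Jules.
7. Technician goes to the rooftop with Jules and Sol.
8. Technician goes back to the basement with Jules.
9. Technician goes to the rooftop with Cato and Jules.

Yes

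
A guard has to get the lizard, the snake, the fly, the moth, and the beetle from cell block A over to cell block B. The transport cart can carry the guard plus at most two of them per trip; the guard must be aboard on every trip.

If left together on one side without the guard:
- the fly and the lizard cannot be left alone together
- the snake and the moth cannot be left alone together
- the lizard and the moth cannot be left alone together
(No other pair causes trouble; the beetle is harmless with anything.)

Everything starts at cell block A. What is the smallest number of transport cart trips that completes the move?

5

Counting alone: the guard can take at most 2 across per trip to cell block B, so moving all 5 needs at least 3 loaded trips out, with a return between consecutive ones — at least 5 crossings.
The plan below uses exactly 5 crossings, so it is optimal:
1. Guard goes to cell block B with the lizard and the snake.  [cell block A: the beetle, the fly, the moth | cell block B: the lizard, the snake]
2. Guard goes back to cell block A alone.  [cell block A: the beetle, the fly, the moth | cell block B: the lizard, the snake]
3. Guard goes to cell block B with the beetle.  [cell block A: the fly, the moth | cell block B: the beetle, the lizard, the snake]
4. Guard goes back to cell block A alone.  [cell block A: the fly, the moth | cell block B: the beetle, the lizard, the snake]
5. Guard goes to cell block B with the fly and the moth.  [cell block A: — | cell block B: the beetle, the fly, the lizard, the moth, the snake]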